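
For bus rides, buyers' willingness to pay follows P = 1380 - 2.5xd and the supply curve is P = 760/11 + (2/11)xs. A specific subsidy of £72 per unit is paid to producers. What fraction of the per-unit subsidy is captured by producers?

Producer share = 4/59

Pre-subsidy: 1380 - 2.5x = 760/11 + (2/11)x gives x* = 28840/59 and P* = 9320/59.
With the subsidy, sellers receive Ps = Pb + 72 for each unit, where Pb is the price buyers pay.
On the curves, Pb = 1380 - 2.5x and Ps = 760/11 + (2/11)x; the wedge Ps − Pb = 72 gives 760/11 + (2/11)x − (1380 - 2.5x) = 72, so x' = 30424/59.
Then Pb = 1380 − 2.5·(30424/59) = 5360/59 and Ps = 760/11 + (2/11)·(30424/59) = 9608/59.
Buyers' price falls by P* − Pb = 9320/59 − 5360/59 = 3960/59; sellers' price rises by Ps − P* = 9608/59 − 9320/59 = 288/59.
So producers capture (288/59)/72 = 4/59 of each unit of subsidy.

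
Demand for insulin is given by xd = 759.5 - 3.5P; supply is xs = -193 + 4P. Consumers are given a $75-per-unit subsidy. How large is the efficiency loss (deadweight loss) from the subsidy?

Deadweight loss = $5250

Pre-subsidy: 759.5 - 3.5P = -193 + 4P gives P* = 127, x* = 315.
With the rebate, buyers effectively pay Pb = Ps − 75, where Ps is the price sellers receive.
Demand in terms of Ps becomes xd = 759.5 − 3.5(Ps − 75) = 1022 - 3.5Ps. Setting this equal to supply: 1022 - 3.5Ps = -193 + 4Ps, so Ps = 162.
Buyers pay Pb = 162 − 75 = 87; x' = -193 + 4·162 = 455.
The subsidy expands output by 455 − 315 = 140 past the efficient level; on those units the gap between marginal cost and willingness to pay runs from 0 up to 75.
DWL = ½ × 75 × 140 = 5250.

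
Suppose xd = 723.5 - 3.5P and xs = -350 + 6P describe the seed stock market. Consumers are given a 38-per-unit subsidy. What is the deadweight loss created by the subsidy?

Pre-subsidy: 723.5 - 3.5P = -350 + 6P gives P* = 113, x* = 328.
With the rebate, buyers effectively pay Pb = Ps − 38, where Ps is the price sellers receive.
Demand in terms of Ps becomes xd = 723.5 − 3.5(Ps − 38) = 856.5 - 3.5Ps. Setting this equal to supply: 856.5 - 3.5Ps = -350 + 6Ps, so Ps = 127.
Buyers pay Pb = 127 − 38 = 89; x' = -350 + 6·127 = 412.
The subsidy expands output by 412 − 328 = 84 past the efficient level; on those units the gap between marginal cost and willingness to pay runs from 0 up to 38.
DWL = ½ × 38 × 84 = 1596.

Deadweight loss = 1596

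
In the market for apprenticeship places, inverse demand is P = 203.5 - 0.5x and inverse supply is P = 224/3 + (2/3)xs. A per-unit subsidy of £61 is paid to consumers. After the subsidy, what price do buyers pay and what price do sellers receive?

Pre-subsidy: 203.5 - 0.5x = 224/3 + (2/3)x gives x* = 773/7 and P* = 1038/7.
With the rebate, buyers effectively pay Pb = Ps − 61, where Ps is the price sellers receive.
On the curves, Pb = 203.5 - 0.5x and Ps = 224/3 + (2/3)x; the wedge Ps − Pb = 61 gives 224/3 + (2/3)x − (203.5 - 0.5x) = 61, so x' = 1139/7.
Then Pb = 203.5 − 0.5·(1139/7) = 855/7 and Ps = 224/3 + (2/3)·(1139/7) = 1282/7.

Buyers pay 855/7; sellers receive 1282/7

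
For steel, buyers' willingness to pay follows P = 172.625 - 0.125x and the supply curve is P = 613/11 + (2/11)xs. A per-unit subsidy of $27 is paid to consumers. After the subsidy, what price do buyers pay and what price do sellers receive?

Buyers pay $114; sellers receive $141

Pre-subsidy: 172.625 - 0.125x = 613/11 + (2/11)x gives x* = 381 and P* = 125.
With the rebate, buyers effectively pay Pb = Ps − 27, where Ps is the price sellers receive.
On the curves, Pb = 172.625 - 0.125x and Ps = 613/11 + (2/11)x; the wedge Ps − Pb = 27 gives 613/11 + (2/11)x − (172.625 - 0.125x) = 27, so x' = 469.
Then Pb = 172.625 − 0.125·469 = 114 and Ps = 613/11 + (2/11)·469 = 141.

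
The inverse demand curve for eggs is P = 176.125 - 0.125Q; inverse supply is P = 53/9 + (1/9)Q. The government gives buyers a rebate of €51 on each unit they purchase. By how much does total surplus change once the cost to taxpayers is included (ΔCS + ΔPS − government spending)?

Pre-subsidy: 176.125 - 0.125Q = 53/9 + (1/9)Q gives Q* = 721 and P* = 86.
With the rebate, buyers effectively pay Pb = Ps − 51, where Ps is the price sellers receive.
On the curves, Pb = 176.125 - 0.125Q and Ps = 53/9 + (1/9)Q; the wedge Ps − Pb = 51 gives 53/9 + (1/9)Q − (176.125 - 0.125Q) = 51, so Q' = 937.
Then Pb = 176.125 − 0.125·937 = 59 and Ps = 53/9 + (1/9)·937 = 110.
ΔCS = ½(721 + 937)(86 − 59) = 22383; ΔPS = ½(721 + 937)(110 − 86) = 19896.
Government spending = 51 × 937 = 47787.
Net change = 22383 + 19896 − 47787 = -5508. The loss equals the DWL triangle ½·51·216.

Net change in total surplus = -€5508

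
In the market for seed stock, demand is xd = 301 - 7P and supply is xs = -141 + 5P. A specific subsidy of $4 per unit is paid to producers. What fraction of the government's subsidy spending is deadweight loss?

DWL / government spending = 5/47

Pre-subsidy: 301 - 7P = -141 + 5P gives P* = 221/6, x* = 259/6.
With the subsidy, sellers receive Ps = Pb + 4 for each unit, where Pb is the price buyers pay.
Supply in terms of Pb becomes xs = -141 + 5(Pb + 4) = -121 + 5Pb. Setting this equal to demand: 301 - 7Pb = -121 + 5Pb, so Pb = 211/6.
Sellers receive Ps = 211/6 + 4 = 235/6; x' = 301 − 7·(211/6) = 329/6.
ΔCS = ½(259/6 + 329/6)(221/6 − 211/6) = 245/3; ΔPS = ½(259/6 + 329/6)(235/6 − 221/6) = 343/3.
Government spending = 4 × 329/6 = 658/3.
DWL = ½ × 4 × (329/6 − 259/6) = 70/3; fraction = (70/3) / (658/3) = 5/47.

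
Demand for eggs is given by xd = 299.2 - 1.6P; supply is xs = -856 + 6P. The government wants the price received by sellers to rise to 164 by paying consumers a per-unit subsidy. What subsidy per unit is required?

Required subsidy s = 57 per unit

At a seller price of 164, quantity supplied is -856 + 6·164 = 128.
Buyers absorb 128 only when they pay Pb with 299.2 − 1.6·Pb = 128, i.e. Pb = 107.
s = Ps − Pb = 164 − 107 = 57.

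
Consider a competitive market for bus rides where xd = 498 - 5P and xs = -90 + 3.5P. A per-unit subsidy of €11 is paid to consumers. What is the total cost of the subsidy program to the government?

Pre-subsidy: 498 - 5P = -90 + 3.5P gives P* = 1176/17, x* = 2586/17.
With the rebate, buyers effectively pay Pb = Ps − 11, where Ps is the price sellers receive.
Demand in terms of Ps becomes xd = 498 − 5(Ps − 11) = 553 - 5Ps. Setting this equal to supply: 553 - 5Ps = -90 + 3.5Ps, so Ps = 1286/17.
Buyers pay Pb = 1286/17 − 11 = 1099/17; x' = -90 + 3.5·(1286/17) = 2971/17.
Government outlay = subsidy × quantity = 11 × 2971/17 = 32681/17.

Government cost = 32681/17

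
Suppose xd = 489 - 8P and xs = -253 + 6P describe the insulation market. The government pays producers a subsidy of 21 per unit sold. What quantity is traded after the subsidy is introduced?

x' = 137

Pre-subsidy: 489 - 8P = -253 + 6P gives P* = 53, x* = 65.
With the subsidy, sellers receive Ps = Pb + 21 for each unit, where Pb is the price buyers pay.
Supply in terms of Pb becomes xs = -253 + 6(Pb + 21) = -127 + 6Pb. Setting this equal to demand: 489 - 8Pb = -127 + 6Pb, so Pb = 44.
Sellers receive Ps = 44 + 21 = 65; x' = 489 − 8·44 = 137.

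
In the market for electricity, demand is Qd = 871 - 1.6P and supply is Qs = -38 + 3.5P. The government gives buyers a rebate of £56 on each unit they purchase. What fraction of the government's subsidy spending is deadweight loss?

Pre-subsidy: 871 - 1.6P = -38 + 3.5P gives P* = 3030/17, Q* = 9959/17.
With the rebate, buyers effectively pay Pb = Ps − 56, where Ps is the price sellers receive.
Demand in terms of Ps becomes Qd = 871 − 1.6(Ps − 56) = 960.6 - 1.6Ps. Setting this equal to supply: 960.6 - 1.6Ps = -38 + 3.5Ps, so Ps = 9986/51.
Buyers pay Pb = 9986/51 − 56 = 7130/51; Q' = -38 + 3.5·(9986/51) = 33013/51.
ΔCS = ½(9959/17 + 33013/51)(3030/17 − 7130/51) = 61632200/2601; ΔPS = ½(9959/17 + 33013/51)(9986/51 − 3030/17) = 28174720/2601.
Government spending = 56 × 33013/51 = 1848728/51.
DWL = ½ × 56 × (33013/51 − 9959/17) = 87808/51; fraction = (87808/51) / (1848728/51) = 1568/33013.

DWL / government spending = 1568/33013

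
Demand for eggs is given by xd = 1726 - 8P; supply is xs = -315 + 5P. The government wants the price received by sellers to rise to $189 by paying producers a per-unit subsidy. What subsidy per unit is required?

At a seller price of 189, quantity supplied is -315 + 5·189 = 630.
Buyers absorb 630 only when they pay Pb with 1726 − 8·Pb = 630, i.e. Pb = 137.
s = Ps − Pb = 189 − 137 = 52.

Required subsidy s = $52 per unit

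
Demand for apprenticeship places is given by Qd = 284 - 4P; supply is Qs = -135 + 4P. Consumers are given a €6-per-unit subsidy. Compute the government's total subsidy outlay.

Government cost = €519

Pre-subsidy: 284 - 4P = -135 + 4P gives P* = 52.375, Q* = 74.5.
With the rebate, buyers effectively pay Pb = Ps − 6, where Ps is the price sellers receive.
Demand in terms of Ps becomes Qd = 284 − 4(Ps − 6) = 308 - 4Ps. Setting this equal to supply: 308 - 4Ps = -135 + 4Ps, so Ps = 55.375.
Buyers pay Pb = 55.375 − 6 = 49.375; Q' = -135 + 4·55.375 = 86.5.
Government outlay = subsidy × quantity = 6 × 86.5 = 519.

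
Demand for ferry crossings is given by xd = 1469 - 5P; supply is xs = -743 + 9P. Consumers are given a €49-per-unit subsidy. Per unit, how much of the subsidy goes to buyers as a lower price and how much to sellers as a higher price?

Buyers gain €31.5 per unit; sellers gain €17.5 per unit

Pre-subsidy: 1469 - 5P = -743 + 9P gives P* = 158, x* = 679.
With the rebate, buyers effectively pay Pb = Ps − 49, where Ps is the price sellers receive.
Demand in terms of Ps becomes xd = 1469 − 5(Ps − 49) = 1714 - 5Ps. Setting this equal to supply: 1714 - 5Ps = -743 + 9Ps, so Ps = 175.5.
Buyers pay Pb = 175.5 − 49 = 126.5; x' = -743 + 9·175.5 = 836.5.
Buyers' price falls by P* − Pb = 158 − 126.5 = 31.5; sellers' price rises by Ps − P* = 175.5 − 158 = 17.5.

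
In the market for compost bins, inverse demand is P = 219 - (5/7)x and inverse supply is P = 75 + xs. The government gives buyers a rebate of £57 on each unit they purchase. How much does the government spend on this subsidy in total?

Government cost = £6683.25

Pre-subsidy: 219 - (5/7)x = 75 + x gives x* = 84 and P* = 159.
With the rebate, buyers effectively pay Pb = Ps − 57, where Ps is the price sellers receive.
On the curves, Pb = 219 - (5/7)x and Ps = 75 + x; the wedge Ps − Pb = 57 gives 75 + x − (219 - (5/7)x) = 57, so x' = 117.25.
Then Pb = 219 − (5/7)·117.25 = 135.25 and Ps = 75 + 1·117.25 = 192.25.
Government outlay = subsidy × quantity = 57 × 117.25 = 6683.25.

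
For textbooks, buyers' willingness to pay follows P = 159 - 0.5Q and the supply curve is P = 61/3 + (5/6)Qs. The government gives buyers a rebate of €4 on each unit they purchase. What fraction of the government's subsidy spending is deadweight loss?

Pre-subsidy: 159 - 0.5Q = 61/3 + (5/6)Q gives Q* = 104 and P* = 107.
With the rebate, buyers effectively pay Pb = Ps − 4, where Ps is the price sellers receive.
On the curves, Pb = 159 - 0.5Q and Ps = 61/3 + (5/6)Q; the wedge Ps − Pb = 4 gives 61/3 + (5/6)Q − (159 - 0.5Q) = 4, so Q' = 107.
Then Pb = 159 − 0.5·107 = 105.5 and Ps = 61/3 + (5/6)·107 = 109.5.
ΔCS = ½(104 + 107)(107 − 105.5) = 158.25; ΔPS = ½(104 + 107)(109.5 − 107) = 263.75.
Government spending = 4 × 107 = 428.
DWL = ½ × 4 × (107 − 104) = 6; fraction = 6 / 428 = 3/214.

DWL / government spending = 3/214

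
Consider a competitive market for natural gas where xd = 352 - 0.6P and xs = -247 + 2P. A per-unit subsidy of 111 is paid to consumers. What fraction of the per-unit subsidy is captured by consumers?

Pre-subsidy: 352 - 0.6P = -247 + 2P gives P* = 2995/13, x* = 2779/13.
With the rebate, buyers effectively pay Pb = Ps − 111, where Ps is the price sellers receive.
Demand in terms of Ps becomes xd = 352 − 0.6(Ps − 111) = 418.6 - 0.6Ps. Setting this equal to supply: 418.6 - 0.6Ps = -247 + 2Ps, so Ps = 256.
Buyers pay Pb = 256 − 111 = 145; x' = -247 + 2·256 = 265.
Buyers' price falls by P* − Pb = 2995/13 − 145 = 1110/13; sellers' price rises by Ps − P* = 256 − 2995/13 = 333/13.
So consumers capture (1110/13)/111 = 10/13 of each unit of subsidy.

Consumer share = 10/13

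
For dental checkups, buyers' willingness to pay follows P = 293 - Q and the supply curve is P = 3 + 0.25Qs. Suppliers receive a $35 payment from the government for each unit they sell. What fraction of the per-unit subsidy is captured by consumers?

Pre-subsidy: 293 - Q = 3 + 0.25Q gives Q* = 232 and P* = 61.
With the subsidy, sellers receive Ps = Pb + 35 for each unit, where Pb is the price buyers pay.
On the curves, Pb = 293 - Q and Ps = 3 + 0.25Q; the wedge Ps − Pb = 35 gives 3 + 0.25Q − (293 - Q) = 35, so Q' = 260.
Then Pb = 293 − 1·260 = 33 and Ps = 3 + 0.25·260 = 68.
Buyers' price falls by P* − Pb = 61 − 33 = 28; sellers' price rises by Ps − P* = 68 − 61 = 7.
So consumers capture 28/35 = 0.8 of each unit of subsidy.

Consumer share = 0.8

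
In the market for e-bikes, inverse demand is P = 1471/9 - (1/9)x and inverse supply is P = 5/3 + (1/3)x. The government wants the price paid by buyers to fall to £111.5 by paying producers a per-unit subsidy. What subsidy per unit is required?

Required subsidy s = £46 per unit

At a buyer price of 111.5, quantity demanded is 1471 − 9·111.5 = 467.5.
Sellers supply 467.5 only when they receive Ps = 5/3 + (1/3)·467.5 = 157.5.
s = Ps − Pb = 157.5 − 111.5 = 46.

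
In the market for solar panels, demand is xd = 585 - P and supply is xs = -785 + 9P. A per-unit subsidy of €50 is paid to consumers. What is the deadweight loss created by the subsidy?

Deadweight loss = €1125

Pre-subsidy: 585 - P = -785 + 9P gives P* = 137, x* = 448.
With the rebate, buyers effectively pay Pb = Ps − 50, where Ps is the price sellers receive.
Demand in terms of Ps becomes xd = 585 − 1(Ps − 50) = 635 - Ps. Setting this equal to supply: 635 - Ps = -785 + 9Ps, so Ps = 142.
Buyers pay Pb = 142 − 50 = 92; x' = -785 + 9·142 = 493.
The subsidy expands output by 493 − 448 = 45 past the efficient level; on those units the gap between marginal cost and willingness to pay runs from 0 up to 50.
DWL = ½ × 50 × 45 = 1125.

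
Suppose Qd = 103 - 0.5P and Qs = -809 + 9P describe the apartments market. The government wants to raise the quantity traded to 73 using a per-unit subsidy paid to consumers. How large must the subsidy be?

Required subsidy s = 38 per unit

At Q = 73, invert demand for the buyer price: Pb = (103 − 73)/0.5 = 60; invert supply for the seller price: Ps = (73 − (-809))/9 = 98.
The subsidy must fill the gap: s = Ps − Pb = 98 − 60 = 38.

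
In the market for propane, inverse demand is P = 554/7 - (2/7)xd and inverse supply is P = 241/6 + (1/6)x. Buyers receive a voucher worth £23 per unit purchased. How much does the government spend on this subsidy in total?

Pre-subsidy: 554/7 - (2/7)x = 241/6 + (1/6)x gives x* = 1637/19 and P* = 1036/19.
With the rebate, buyers effectively pay Pb = Ps − 23, where Ps is the price sellers receive.
On the curves, Pb = 554/7 - (2/7)x and Ps = 241/6 + (1/6)x; the wedge Ps − Pb = 23 gives 241/6 + (1/6)x − (554/7 - (2/7)x) = 23, so x' = 137.
Then Pb = 554/7 − (2/7)·137 = 40 and Ps = 241/6 + (1/6)·137 = 63.
Government outlay = subsidy × quantity = 23 × 137 = 3151.

Government cost = £3151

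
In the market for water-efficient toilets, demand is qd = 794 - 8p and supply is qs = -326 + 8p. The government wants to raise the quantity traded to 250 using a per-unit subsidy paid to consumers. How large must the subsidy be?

At q = 250, invert demand for the buyer price: pb = (794 − 250)/8 = 68; invert supply for the seller price: ps = (250 − (-326))/8 = 72.
The subsidy must fill the gap: s = ps − pb = 72 − 68 = 4.

Required subsidy s = 4 per unit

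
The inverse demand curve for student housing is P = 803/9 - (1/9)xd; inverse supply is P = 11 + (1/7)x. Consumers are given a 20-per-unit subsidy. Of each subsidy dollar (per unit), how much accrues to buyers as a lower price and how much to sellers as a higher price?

Pre-subsidy: 803/9 - (1/9)x = 11 + (1/7)x gives x* = 308 and P* = 55.
With the rebate, buyers effectively pay Pb = Ps − 20, where Ps is the price sellers receive.
On the curves, Pb = 803/9 - (1/9)x and Ps = 11 + (1/7)x; the wedge Ps − Pb = 20 gives 11 + (1/7)x − (803/9 - (1/9)x) = 20, so x' = 386.75.
Then Pb = 803/9 − (1/9)·386.75 = 46.25 and Ps = 11 + (1/7)·386.75 = 66.25.
Buyers' price falls by P* − Pb = 55 − 46.25 = 8.75; sellers' price rises by Ps − P* = 66.25 − 55 = 11.25.

Buyers gain 8.75 per unit; sellers gain 11.25 per unit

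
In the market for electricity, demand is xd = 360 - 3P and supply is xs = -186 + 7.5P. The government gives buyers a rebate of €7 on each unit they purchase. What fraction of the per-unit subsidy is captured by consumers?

Consumer share = 5/7

Pre-subsidy: 360 - 3P = -186 + 7.5P gives P* = 52, x* = 204.
With the rebate, buyers effectively pay Pb = Ps − 7, where Ps is the price sellers receive.
Demand in terms of Ps becomes xd = 360 − 3(Ps − 7) = 381 - 3Ps. Setting this equal to supply: 381 - 3Ps = -186 + 7.5Ps, so Ps = 54.
Buyers pay Pb = 54 − 7 = 47; x' = -186 + 7.5·54 = 219.
Buyers' price falls by P* − Pb = 52 − 47 = 5; sellers' price rises by Ps − P* = 54 − 52 = 2.
So consumers capture 5/7 = 5/7 of each unit of subsidy.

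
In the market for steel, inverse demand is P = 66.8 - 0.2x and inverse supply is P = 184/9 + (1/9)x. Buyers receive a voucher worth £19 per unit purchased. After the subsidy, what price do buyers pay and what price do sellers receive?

Pre-subsidy: 66.8 - 0.2x = 184/9 + (1/9)x gives x* = 149 and P* = 37.
With the rebate, buyers effectively pay Pb = Ps − 19, where Ps is the price sellers receive.
On the curves, Pb = 66.8 - 0.2x and Ps = 184/9 + (1/9)x; the wedge Ps − Pb = 19 gives 184/9 + (1/9)x − (66.8 - 0.2x) = 19, so x' = 2941/14.
Then Pb = 66.8 − 0.2·(2941/14) = 347/14 and Ps = 184/9 + (1/9)·(2941/14) = 613/14.

Buyers pay 347/14; sellers receive 613/14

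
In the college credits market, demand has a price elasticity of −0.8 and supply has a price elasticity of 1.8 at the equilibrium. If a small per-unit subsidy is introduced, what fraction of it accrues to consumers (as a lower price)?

For a small subsidy around the equilibrium, the benefit split depends on the relative slopes, which at a point are proportional to the elasticities.
Buyer share = εs/(εs + |εd|) = 1.8/(1.8 + 0.8) = 9/13; seller share = |εd|/(εs + |εd|) = 4/13.

Consumer share = 9/13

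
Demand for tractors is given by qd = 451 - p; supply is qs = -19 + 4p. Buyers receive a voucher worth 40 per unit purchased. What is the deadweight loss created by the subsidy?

Pre-subsidy: 451 - p = -19 + 4p gives p* = 94, q* = 357.
With the rebate, buyers effectively pay pb = ps − 40, where ps is the price sellers receive.
Demand in terms of ps becomes qd = 451 − 1(ps − 40) = 491 - ps. Setting this equal to supply: 491 - ps = -19 + 4ps, so ps = 102.
Buyers pay pb = 102 − 40 = 62; q' = -19 + 4·102 = 389.
The subsidy expands output by 389 − 357 = 32 past the efficient level; on those units the gap between marginal cost and willingness to pay runs from 0 up to 40.
DWL = ½ × 40 × 32 = 640.

Deadweight loss = 640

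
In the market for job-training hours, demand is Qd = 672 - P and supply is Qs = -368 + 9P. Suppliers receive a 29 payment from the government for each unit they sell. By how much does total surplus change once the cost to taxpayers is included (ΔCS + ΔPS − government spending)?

Pre-subsidy: 672 - P = -368 + 9P gives P* = 104, Q* = 568.
With the subsidy, sellers receive Ps = Pb + 29 for each unit, where Pb is the price buyers pay.
Supply in terms of Pb becomes Qs = -368 + 9(Pb + 29) = -107 + 9Pb. Setting this equal to demand: 672 - Pb = -107 + 9Pb, so Pb = 77.9.
Sellers receive Ps = 77.9 + 29 = 106.9; Q' = 672 − 1·77.9 = 594.1.
ΔCS = ½(568 + 594.1)(104 − 77.9) = 15165.405; ΔPS = ½(568 + 594.1)(106.9 − 104) = 1685.045.
Government spending = 29 × 594.1 = 17228.9.
Net change = 15165.405 + 1685.045 − 17228.9 = -378.45. The loss equals the DWL triangle ½·29·26.1.

Net change in total surplus = -378.45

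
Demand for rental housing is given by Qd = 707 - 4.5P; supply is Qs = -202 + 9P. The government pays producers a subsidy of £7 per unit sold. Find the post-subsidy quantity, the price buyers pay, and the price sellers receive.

Q' = 425; buyers pay 188/3; sellers receive 209/3

Pre-subsidy: 707 - 4.5P = -202 + 9P gives P* = 202/3, Q* = 404.
With the subsidy, sellers receive Ps = Pb + 7 for each unit, where Pb is the price buyers pay.
Supply in terms of Pb becomes Qs = -202 + 9(Pb + 7) = -139 + 9Pb. Setting this equal to demand: 707 - 4.5Pb = -139 + 9Pb, so Pb = 188/3.
Sellers receive Ps = 188/3 + 7 = 209/3; Q' = 707 − 4.5·(188/3) = 425.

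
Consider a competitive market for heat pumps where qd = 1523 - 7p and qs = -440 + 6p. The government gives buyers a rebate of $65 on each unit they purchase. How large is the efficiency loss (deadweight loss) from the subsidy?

Pre-subsidy: 1523 - 7p = -440 + 6p gives p* = 151, q* = 466.
With the rebate, buyers effectively pay pb = ps − 65, where ps is the price sellers receive.
Demand in terms of ps becomes qd = 1523 − 7(ps − 65) = 1978 - 7ps. Setting this equal to supply: 1978 - 7ps = -440 + 6ps, so ps = 186.
Buyers pay pb = 186 − 65 = 121; q' = -440 + 6·186 = 676.
The subsidy expands output by 676 − 466 = 210 past the efficient level; on those units the gap between marginal cost and willingness to pay runs from 0 up to 65.
DWL = ½ × 65 × 210 = 6825.

Deadweight loss = $6825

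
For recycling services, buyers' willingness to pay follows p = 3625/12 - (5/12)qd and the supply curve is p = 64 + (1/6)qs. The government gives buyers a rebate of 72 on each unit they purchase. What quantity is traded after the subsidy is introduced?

Pre-subsidy: 3625/12 - (5/12)q = 64 + (1/6)q gives q* = 2857/7 and p* = 5545/42.
With the rebate, buyers effectively pay pb = ps − 72, where ps is the price sellers receive.
On the curves, pb = 3625/12 - (5/12)q and ps = 64 + (1/6)q; the wedge ps − pb = 72 gives 64 + (1/6)q − (3625/12 - (5/12)q) = 72, so q' = 3721/7.
Then pb = 3625/12 − (5/12)·(3721/7) = 3385/42 and ps = 64 + (1/6)·(3721/7) = 6409/42.

q' = 3721/7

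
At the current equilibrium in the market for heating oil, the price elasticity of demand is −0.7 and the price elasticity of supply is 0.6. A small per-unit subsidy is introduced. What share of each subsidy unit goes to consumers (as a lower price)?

Consumer share = 6/13

For a small subsidy around the equilibrium, the benefit split depends on the relative slopes, which at a point are proportional to the elasticities.
Buyer share = εs/(εs + |εd|) = 0.6/(0.6 + 0.7) = 6/13; seller share = |εd|/(εs + |εd|) = 7/13.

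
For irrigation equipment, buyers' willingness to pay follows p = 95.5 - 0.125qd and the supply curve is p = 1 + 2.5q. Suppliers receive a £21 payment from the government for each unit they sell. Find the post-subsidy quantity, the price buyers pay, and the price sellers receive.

Pre-subsidy: 95.5 - 0.125q = 1 + 2.5q gives q* = 36 and p* = 91.
With the subsidy, sellers receive ps = pb + 21 for each unit, where pb is the price buyers pay.
On the curves, pb = 95.5 - 0.125q and ps = 1 + 2.5q; the wedge ps − pb = 21 gives 1 + 2.5q − (95.5 - 0.125q) = 21, so q' = 44.
Then pb = 95.5 − 0.125·44 = 90 and ps = 1 + 2.5·44 = 111.

q' = 44; buyers pay £90; sellers receive £111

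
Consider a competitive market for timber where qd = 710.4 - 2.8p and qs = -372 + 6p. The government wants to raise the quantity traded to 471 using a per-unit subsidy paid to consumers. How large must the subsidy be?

Required subsidy s = 55 per unit

At q = 471, invert demand for the buyer price: pb = (710.4 − 471)/2.8 = 85.5; invert supply for the seller price: ps = (471 − (-372))/6 = 140.5.
The subsidy must fill the gap: s = ps − pb = 140.5 − 85.5 = 55.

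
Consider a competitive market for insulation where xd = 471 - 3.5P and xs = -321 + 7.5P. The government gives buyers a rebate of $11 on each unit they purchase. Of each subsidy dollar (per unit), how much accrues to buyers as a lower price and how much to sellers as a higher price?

Pre-subsidy: 471 - 3.5P = -321 + 7.5P gives P* = 72, x* = 219.
With the rebate, buyers effectively pay Pb = Ps − 11, where Ps is the price sellers receive.
Demand in terms of Ps becomes xd = 471 − 3.5(Ps − 11) = 509.5 - 3.5Ps. Setting this equal to supply: 509.5 - 3.5Ps = -321 + 7.5Ps, so Ps = 75.5.
Buyers pay Pb = 75.5 − 11 = 64.5; x' = -321 + 7.5·75.5 = 245.25.
Buyers' price falls by P* − Pb = 72 − 64.5 = 7.5; sellers' price rises by Ps − P* = 75.5 − 72 = 3.5.

Buyers gain $7.5 per unit; sellers gain $3.5 per unit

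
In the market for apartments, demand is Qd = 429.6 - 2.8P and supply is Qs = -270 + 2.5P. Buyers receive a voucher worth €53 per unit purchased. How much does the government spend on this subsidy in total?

Pre-subsidy: 429.6 - 2.8P = -270 + 2.5P gives P* = 132, Q* = 60.
With the rebate, buyers effectively pay Pb = Ps − 53, where Ps is the price sellers receive.
Demand in terms of Ps becomes Qd = 429.6 − 2.8(Ps − 53) = 578 - 2.8Ps. Setting this equal to supply: 578 - 2.8Ps = -270 + 2.5Ps, so Ps = 160.
Buyers pay Pb = 160 − 53 = 107; Q' = -270 + 2.5·160 = 130.
Government outlay = subsidy × quantity = 53 × 130 = 6890.

Government cost = €6890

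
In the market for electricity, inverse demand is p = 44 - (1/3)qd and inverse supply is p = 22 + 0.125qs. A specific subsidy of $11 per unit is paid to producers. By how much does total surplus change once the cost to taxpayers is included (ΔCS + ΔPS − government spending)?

Net change in total surplus = -$132

Pre-subsidy: 44 - (1/3)q = 22 + 0.125q gives q* = 48 and p* = 28.
With the subsidy, sellers receive ps = pb + 11 for each unit, where pb is the price buyers pay.
On the curves, pb = 44 - (1/3)q and ps = 22 + 0.125q; the wedge ps − pb = 11 gives 22 + 0.125q − (44 - (1/3)q) = 11, so q' = 72.
Then pb = 44 − (1/3)·72 = 20 and ps = 22 + 0.125·72 = 31.
ΔCS = ½(48 + 72)(28 − 20) = 480; ΔPS = ½(48 + 72)(31 − 28) = 180.
Government spending = 11 × 72 = 792.
Net change = 480 + 180 − 792 = -132. The loss equals the DWL triangle ½·11·24.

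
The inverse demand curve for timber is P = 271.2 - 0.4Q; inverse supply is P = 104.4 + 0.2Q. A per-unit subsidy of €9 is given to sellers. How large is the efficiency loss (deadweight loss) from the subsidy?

Pre-subsidy: 271.2 - 0.4Q = 104.4 + 0.2Q gives Q* = 278 and P* = 160.
With the subsidy, sellers receive Ps = Pb + 9 for each unit, where Pb is the price buyers pay.
On the curves, Pb = 271.2 - 0.4Q and Ps = 104.4 + 0.2Q; the wedge Ps − Pb = 9 gives 104.4 + 0.2Q − (271.2 - 0.4Q) = 9, so Q' = 293.
Then Pb = 271.2 − 0.4·293 = 154 and Ps = 104.4 + 0.2·293 = 163.
The subsidy expands output by 293 − 278 = 15 past the efficient level; on those units the gap between marginal cost and willingness to pay runs from 0 up to 9.
DWL = ½ × 9 × 15 = 67.5.

Deadweight loss = €67.5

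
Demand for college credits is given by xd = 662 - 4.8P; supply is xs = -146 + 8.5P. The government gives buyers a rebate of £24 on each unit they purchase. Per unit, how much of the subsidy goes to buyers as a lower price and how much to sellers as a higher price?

Buyers gain 2040/133 per unit; sellers gain 1152/133 per unit

Pre-subsidy: 662 - 4.8P = -146 + 8.5P gives P* = 8080/133, x* = 49262/133.
With the rebate, buyers effectively pay Pb = Ps − 24, where Ps is the price sellers receive.
Demand in terms of Ps becomes xd = 662 − 4.8(Ps − 24) = 777.2 - 4.8Ps. Setting this equal to supply: 777.2 - 4.8Ps = -146 + 8.5Ps, so Ps = 9232/133.
Buyers pay Pb = 9232/133 − 24 = 6040/133; x' = -146 + 8.5·(9232/133) = 59054/133.
Buyers' price falls by P* − Pb = 8080/133 − 6040/133 = 2040/133; sellers' price rises by Ps − P* = 9232/133 − 8080/133 = 1152/133.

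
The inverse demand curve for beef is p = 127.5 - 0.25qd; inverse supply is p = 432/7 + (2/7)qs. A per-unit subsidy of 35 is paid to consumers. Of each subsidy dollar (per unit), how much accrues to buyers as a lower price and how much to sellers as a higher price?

Pre-subsidy: 127.5 - 0.25q = 432/7 + (2/7)q gives q* = 122.8 and p* = 96.8.
With the rebate, buyers effectively pay pb = ps − 35, where ps is the price sellers receive.
On the curves, pb = 127.5 - 0.25q and ps = 432/7 + (2/7)q; the wedge ps − pb = 35 gives 432/7 + (2/7)q − (127.5 - 0.25q) = 35, so q' = 2822/15.
Then pb = 127.5 − 0.25·(2822/15) = 1207/15 and ps = 432/7 + (2/7)·(2822/15) = 1732/15.
Buyers' price falls by p* − pb = 96.8 − 1207/15 = 49/3; sellers' price rises by ps − p* = 1732/15 − 96.8 = 56/3.

Buyers gain 49/3 per unit; sellers gain 56/3 per unit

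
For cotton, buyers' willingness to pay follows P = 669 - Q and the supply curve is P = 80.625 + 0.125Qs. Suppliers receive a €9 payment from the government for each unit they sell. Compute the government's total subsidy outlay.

Pre-subsidy: 669 - Q = 80.625 + 0.125Q gives Q* = 523 and P* = 146.
With the subsidy, sellers receive Ps = Pb + 9 for each unit, where Pb is the price buyers pay.
On the curves, Pb = 669 - Q and Ps = 80.625 + 0.125Q; the wedge Ps − Pb = 9 gives 80.625 + 0.125Q − (669 - Q) = 9, so Q' = 531.
Then Pb = 669 − 1·531 = 138 and Ps = 80.625 + 0.125·531 = 147.
Government outlay = subsidy × quantity = 9 × 531 = 4779.

Government cost = €4779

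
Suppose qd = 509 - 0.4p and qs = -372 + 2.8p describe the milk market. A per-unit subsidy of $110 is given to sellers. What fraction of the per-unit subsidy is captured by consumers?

Pre-subsidy: 509 - 0.4p = -372 + 2.8p gives p* = 275.3125, q* = 398.875.
With the subsidy, sellers receive ps = pb + 110 for each unit, where pb is the price buyers pay.
Supply in terms of pb becomes qs = -372 + 2.8(pb + 110) = -64 + 2.8pb. Setting this equal to demand: 509 - 0.4pb = -64 + 2.8pb, so pb = 179.0625.
Sellers receive ps = 179.0625 + 110 = 289.0625; q' = 509 − 0.4·179.0625 = 437.375.
Buyers' price falls by p* − pb = 275.3125 − 179.0625 = 96.25; sellers' price rises by ps − p* = 289.0625 − 275.3125 = 13.75.
So consumers capture 96.25/110 = 0.875 of each unit of subsidy.

Consumer share = 0.875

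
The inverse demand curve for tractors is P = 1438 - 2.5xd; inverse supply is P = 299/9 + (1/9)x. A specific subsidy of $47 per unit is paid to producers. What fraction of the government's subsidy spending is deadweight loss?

Pre-subsidy: 1438 - 2.5x = 299/9 + (1/9)x gives x* = 538 and P* = 93.
With the subsidy, sellers receive Ps = Pb + 47 for each unit, where Pb is the price buyers pay.
On the curves, Pb = 1438 - 2.5x and Ps = 299/9 + (1/9)x; the wedge Ps − Pb = 47 gives 299/9 + (1/9)x − (1438 - 2.5x) = 47, so x' = 556.
Then Pb = 1438 − 2.5·556 = 48 and Ps = 299/9 + (1/9)·556 = 95.
ΔCS = ½(538 + 556)(93 − 48) = 24615; ΔPS = ½(538 + 556)(95 − 93) = 1094.
Government spending = 47 × 556 = 26132.
DWL = ½ × 47 × (556 − 538) = 423; fraction = 423 / 26132 = 9/556.

DWL / government spending = 9/556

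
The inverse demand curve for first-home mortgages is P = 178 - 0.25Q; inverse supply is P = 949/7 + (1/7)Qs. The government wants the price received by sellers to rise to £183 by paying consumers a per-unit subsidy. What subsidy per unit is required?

At a seller price of 183, quantity supplied is -949 + 7·183 = 332.
Buyers absorb 332 only when they pay Pb = 178 − 0.25·332 = 95.
s = Ps − Pb = 183 − 95 = 88.

Required subsidy s = £88 per unit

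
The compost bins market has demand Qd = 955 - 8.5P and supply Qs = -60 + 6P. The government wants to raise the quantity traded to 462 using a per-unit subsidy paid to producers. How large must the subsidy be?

At Q = 462, invert demand for the buyer price: Pb = (955 − 462)/8.5 = 58; invert supply for the seller price: Ps = (462 − (-60))/6 = 87.
The subsidy must fill the gap: s = Ps − Pb = 87 − 58 = 29.

Required subsidy s = 29 per unit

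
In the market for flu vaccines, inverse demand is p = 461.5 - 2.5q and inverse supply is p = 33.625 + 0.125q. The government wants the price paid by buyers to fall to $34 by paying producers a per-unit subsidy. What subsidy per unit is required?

At a buyer price of 34, quantity demanded is 184.6 − 0.4·34 = 171.
Sellers supply 171 only when they receive ps = 33.625 + 0.125·171 = 55.
s = ps − pb = 55 − 34 = 21.

Required subsidy s = $21 per unit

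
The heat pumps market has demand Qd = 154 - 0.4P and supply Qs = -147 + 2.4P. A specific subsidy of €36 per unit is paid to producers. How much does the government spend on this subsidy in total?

Pre-subsidy: 154 - 0.4P = -147 + 2.4P gives P* = 107.5, Q* = 111.
With the subsidy, sellers receive Ps = Pb + 36 for each unit, where Pb is the price buyers pay.
Supply in terms of Pb becomes Qs = -147 + 2.4(Pb + 36) = -60.6 + 2.4Pb. Setting this equal to demand: 154 - 0.4Pb = -60.6 + 2.4Pb, so Pb = 1073/14.
Sellers receive Ps = 1073/14 + 36 = 1577/14; Q' = 154 − 0.4·(1073/14) = 4317/35.
Government outlay = subsidy × quantity = 36 × 4317/35 = 155412/35.

Government cost = 155412/35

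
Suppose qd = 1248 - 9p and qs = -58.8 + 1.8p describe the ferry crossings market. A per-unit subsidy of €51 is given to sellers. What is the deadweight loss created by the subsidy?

Deadweight loss = €1950.75

Pre-subsidy: 1248 - 9p = -58.8 + 1.8p gives p* = 121, q* = 159.
With the subsidy, sellers receive ps = pb + 51 for each unit, where pb is the price buyers pay.
Supply in terms of pb becomes qs = -58.8 + 1.8(pb + 51) = 33 + 1.8pb. Setting this equal to demand: 1248 - 9pb = 33 + 1.8pb, so pb = 112.5.
Sellers receive ps = 112.5 + 51 = 163.5; q' = 1248 − 9·112.5 = 235.5.
The subsidy expands output by 235.5 − 159 = 76.5 past the efficient level; on those units the gap between marginal cost and willingness to pay runs from 0 up to 51.
DWL = ½ × 51 × 76.5 = 1950.75.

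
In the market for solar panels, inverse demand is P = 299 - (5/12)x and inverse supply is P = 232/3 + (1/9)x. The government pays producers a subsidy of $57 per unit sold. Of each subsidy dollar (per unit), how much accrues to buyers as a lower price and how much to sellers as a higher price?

Pre-subsidy: 299 - (5/12)x = 232/3 + (1/9)x gives x* = 420 and P* = 124.
With the subsidy, sellers receive Ps = Pb + 57 for each unit, where Pb is the price buyers pay.
On the curves, Pb = 299 - (5/12)x and Ps = 232/3 + (1/9)x; the wedge Ps − Pb = 57 gives 232/3 + (1/9)x − (299 - (5/12)x) = 57, so x' = 528.
Then Pb = 299 − (5/12)·528 = 79 and Ps = 232/3 + (1/9)·528 = 136.
Buyers' price falls by P* − Pb = 124 − 79 = 45; sellers' price rises by Ps − P* = 136 − 124 = 12.

Buyers gain $45 per unit; sellers gain $12 per unit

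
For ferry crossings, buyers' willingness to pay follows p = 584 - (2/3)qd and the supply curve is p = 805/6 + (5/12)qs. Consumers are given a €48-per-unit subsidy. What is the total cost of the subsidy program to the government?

Government cost = 286752/13

Pre-subsidy: 584 - (2/3)q = 805/6 + (5/12)q gives q* = 5398/13 and p* = 11980/39.
With the rebate, buyers effectively pay pb = ps − 48, where ps is the price sellers receive.
On the curves, pb = 584 - (2/3)q and ps = 805/6 + (5/12)q; the wedge ps − pb = 48 gives 805/6 + (5/12)q − (584 - (2/3)q) = 48, so q' = 5974/13.
Then pb = 584 − (2/3)·(5974/13) = 10828/39 and ps = 805/6 + (5/12)·(5974/13) = 12700/39.
Government outlay = subsidy × quantity = 48 × 5974/13 = 286752/13.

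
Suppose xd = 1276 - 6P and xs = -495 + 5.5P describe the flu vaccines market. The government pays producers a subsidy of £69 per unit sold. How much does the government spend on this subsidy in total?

Pre-subsidy: 1276 - 6P = -495 + 5.5P gives P* = 154, x* = 352.
With the subsidy, sellers receive Ps = Pb + 69 for each unit, where Pb is the price buyers pay.
Supply in terms of Pb becomes xs = -495 + 5.5(Pb + 69) = -115.5 + 5.5Pb. Setting this equal to demand: 1276 - 6Pb = -115.5 + 5.5Pb, so Pb = 121.
Sellers receive Ps = 121 + 69 = 190; x' = 1276 − 6·121 = 550.
Government outlay = subsidy × quantity = 69 × 550 = 37950.

Government cost = £37950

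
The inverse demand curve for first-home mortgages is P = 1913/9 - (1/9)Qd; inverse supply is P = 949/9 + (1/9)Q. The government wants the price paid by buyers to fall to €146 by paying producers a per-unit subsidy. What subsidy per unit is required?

At a buyer price of 146, quantity demanded is 1913 − 9·146 = 599.
Sellers supply 599 only when they receive Ps = 949/9 + (1/9)·599 = 172.
s = Ps − Pb = 172 − 146 = 26.

Required subsidy s = €26 per unit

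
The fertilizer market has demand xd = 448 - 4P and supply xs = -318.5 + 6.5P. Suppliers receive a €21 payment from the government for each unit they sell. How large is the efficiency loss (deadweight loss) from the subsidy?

Pre-subsidy: 448 - 4P = -318.5 + 6.5P gives P* = 73, x* = 156.
With the subsidy, sellers receive Ps = Pb + 21 for each unit, where Pb is the price buyers pay.
Supply in terms of Pb becomes xs = -318.5 + 6.5(Pb + 21) = -182 + 6.5Pb. Setting this equal to demand: 448 - 4Pb = -182 + 6.5Pb, so Pb = 60.
Sellers receive Ps = 60 + 21 = 81; x' = 448 − 4·60 = 208.
The subsidy expands output by 208 − 156 = 52 past the efficient level; on those units the gap between marginal cost and willingness to pay runs from 0 up to 21.
DWL = ½ × 21 × 52 = 546.

Deadweight loss = €546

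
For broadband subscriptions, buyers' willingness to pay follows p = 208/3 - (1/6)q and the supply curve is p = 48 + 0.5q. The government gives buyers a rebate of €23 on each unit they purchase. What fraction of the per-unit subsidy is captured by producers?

Pre-subsidy: 208/3 - (1/6)q = 48 + 0.5q gives q* = 32 and p* = 64.
With the rebate, buyers effectively pay pb = ps − 23, where ps is the price sellers receive.
On the curves, pb = 208/3 - (1/6)q and ps = 48 + 0.5q; the wedge ps − pb = 23 gives 48 + 0.5q − (208/3 - (1/6)q) = 23, so q' = 66.5.
Then pb = 208/3 − (1/6)·66.5 = 58.25 and ps = 48 + 0.5·66.5 = 81.25.
Buyers' price falls by p* − pb = 64 − 58.25 = 5.75; sellers' price rises by ps − p* = 81.25 − 64 = 17.25.
So producers capture 17.25/23 = 0.75 of each unit of subsidy.

Producer share = 0.75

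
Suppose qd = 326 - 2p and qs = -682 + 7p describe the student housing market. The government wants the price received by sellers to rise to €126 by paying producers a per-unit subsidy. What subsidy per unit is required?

At a seller price of 126, quantity supplied is -682 + 7·126 = 200.
Buyers absorb 200 only when they pay pb with 326 − 2·pb = 200, i.e. pb = 63.
s = ps − pb = 126 − 63 = 63.

Required subsidy s = €63 per unit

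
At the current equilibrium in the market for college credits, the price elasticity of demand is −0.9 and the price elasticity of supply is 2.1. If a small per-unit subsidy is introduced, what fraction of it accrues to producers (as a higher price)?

Producer share = 0.3

For a small subsidy around the equilibrium, the benefit split depends on the relative slopes, which at a point are proportional to the elasticities.
Buyer share = εs/(εs + |εd|) = 2.1/(2.1 + 0.9) = 0.7; seller share = |εd|/(εs + |εd|) = 0.3.
So producers capture 0.3 of the subsidy.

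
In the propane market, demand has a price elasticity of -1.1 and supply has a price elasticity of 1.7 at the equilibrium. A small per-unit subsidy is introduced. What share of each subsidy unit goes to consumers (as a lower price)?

Consumer share = 17/28

For a small subsidy around the equilibrium, the benefit split depends on the relative slopes, which at a point are proportional to the elasticities.
Buyer share = εs/(εs + |εd|) = 1.7/(1.7 + 1.1) = 17/28; seller share = |εd|/(εs + |εd|) = 11/28.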